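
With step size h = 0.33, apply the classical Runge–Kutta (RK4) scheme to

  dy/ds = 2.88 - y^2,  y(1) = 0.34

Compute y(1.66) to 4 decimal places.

RK4: k1 = f(s_n, y_n); k2 = f(s_n + h/2, y_n + (h/2)·k1); k3 = f(s_n + h/2, y_n + (h/2)·k2); k4 = f(s_n + h, y_n + h·k3); y_{n+1} = y_n + (h/6)·(k1 + 2k2 + 2k3 + k4).
s=1.000000, y=0.340000:
  k1 = f(1.000000, 0.340000) = 2.764400
  k2 = f(1.165000, 0.796126) = 2.246183
  k3 = f(1.165000, 0.710620) = 2.375019
  k4 = f(1.330000, 1.123756) = 1.617172
  y ← 0.340000 + (0.33/6)·(k1 + 2k2 + 2k3 + k4) = 1.089319
s=1.330000, y=1.089319:
  k1 = f(1.330000, 1.089319) = 1.693385
  k2 = f(1.495000, 1.368727) = 1.006586
  k3 = f(1.495000, 1.255405) = 1.303957
  k4 = f(1.660000, 1.519625) = 0.570741
  y ← 1.089319 + (0.33/6)·(k1 + 2k2 + 2k3 + k4) = 1.468005
y(1.66) ≈ 1.4680

1.4680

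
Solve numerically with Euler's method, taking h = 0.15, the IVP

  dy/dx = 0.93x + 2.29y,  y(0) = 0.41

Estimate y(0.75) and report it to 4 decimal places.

2.0889

Euler: y_{n+1} = y_n + h·f(x_n, y_n).
x=0.000000, y=0.410000: f=0.938900 → y ← 0.410000 + 0.15·0.938900 = 0.550835
x=0.150000, y=0.550835: f=1.400912 → y ← 0.550835 + 0.15·1.400912 = 0.760972
x=0.300000, y=0.760972: f=2.021625 → y ← 0.760972 + 0.15·2.021625 = 1.064216
x=0.450000, y=1.064216: f=2.855554 → y ← 1.064216 + 0.15·2.855554 = 1.492549
x=0.600000, y=1.492549: f=3.975937 → y ← 1.492549 + 0.15·3.975937 = 2.088939
y(0.75) ≈ 2.0889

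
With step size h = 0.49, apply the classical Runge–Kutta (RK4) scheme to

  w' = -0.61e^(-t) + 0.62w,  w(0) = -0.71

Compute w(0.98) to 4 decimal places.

RK4: k1 = f(t_n, w_n); k2 = f(t_n + h/2, w_n + (h/2)·k1); k3 = f(t_n + h/2, w_n + (h/2)·k2); k4 = f(t_n + h, w_n + h·k3); w_{n+1} = w_n + (h/6)·(k1 + 2k2 + 2k3 + k4).
t=0.000000, w=-0.710000:
  k1 = f(0.000000, -0.710000) = -1.050200
  k2 = f(0.245000, -0.967299) = -1.077175
  k3 = f(0.245000, -0.973908) = -1.081273
  k4 = f(0.490000, -1.239824) = -1.142393
  w ← -0.710000 + (0.49/6)·(k1 + 2k2 + 2k3 + k4) = -1.241608
t=0.490000, w=-1.241608:
  k1 = f(0.490000, -1.241608) = -1.143499
  k2 = f(0.735000, -1.521766) = -1.235993
  k3 = f(0.735000, -1.544426) = -1.250043
  k4 = f(0.980000, -1.854129) = -1.378500
  w ← -1.241608 + (0.49/6)·(k1 + 2k2 + 2k3 + k4) = -1.853624
w(0.98) ≈ -1.8536

-1.8536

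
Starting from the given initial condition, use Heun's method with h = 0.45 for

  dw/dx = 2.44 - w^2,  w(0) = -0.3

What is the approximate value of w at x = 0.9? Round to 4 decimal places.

Heun: k1 = f(x_n, w_n); k2 = f(x_n + h, w_n + h·k1); w_{n+1} = w_n + (h/2)·(k1 + k2).
x=0.000000, w=-0.300000:
  k1 = f(0.000000, -0.300000) = 2.350000
  k2 = f(0.450000, 0.757500) = 1.866194
  w ← -0.300000 + (0.45/2)·(2.350000 + 1.866194) = 0.648644
x=0.450000, w=0.648644:
  k1 = f(0.450000, 0.648644) = 2.019261
  k2 = f(0.900000, 1.557311) = 0.014782
  w ← 0.648644 + (0.45/2)·(2.019261 + 0.014782) = 1.106303
w(0.9) ≈ 1.1063

1.1063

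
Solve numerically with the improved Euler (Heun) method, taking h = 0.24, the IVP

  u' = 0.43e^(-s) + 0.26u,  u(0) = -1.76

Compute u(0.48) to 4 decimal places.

Heun: k1 = f(s_n, u_n); k2 = f(s_n + h, u_n + h·k1); u_{n+1} = u_n + (h/2)·(k1 + k2).
s=0.000000, u=-1.760000:
  k1 = f(0.000000, -1.760000) = -0.027600
  k2 = f(0.240000, -1.766624) = -0.121072
  u ← -1.760000 + (0.24/2)·(-0.027600 + (-0.121072)) = -1.777841
s=0.240000, u=-1.777841:
  k1 = f(0.240000, -1.777841) = -0.123989
  k2 = f(0.480000, -1.807598) = -0.203899
  u ← -1.777841 + (0.24/2)·(-0.123989 + (-0.203899)) = -1.817187
u(0.48) ≈ -1.8172

-1.8172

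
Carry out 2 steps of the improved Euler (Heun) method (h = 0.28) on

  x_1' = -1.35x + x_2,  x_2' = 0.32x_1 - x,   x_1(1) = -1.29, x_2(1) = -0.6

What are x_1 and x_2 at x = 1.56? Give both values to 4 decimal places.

Heun on (x_1,x_2): k1 = f(x_n, state_n); k2 = f(x_n + h, state_n + h·k1); state_{n+1} = state_n + (h/2)·(k1 + k2).
1.000000: (-1.290000, -0.600000)
  k1 = (-1.950000, -1.412800)
  predictor → (-1.836000, -0.995584)
  k2 = (-2.723584, -1.867520)
  → (-1.944302, -1.059245)
1.280000: (-1.944302, -1.059245)
  k1 = (-2.787245, -1.902177)
  predictor → (-2.724730, -1.591854)
  k2 = (-3.697854, -2.431914)
  → (-2.852216, -1.666017)
(x_1(1.56), x_2(1.56)) ≈ (-2.8522, -1.6660)

-2.8522, -1.6660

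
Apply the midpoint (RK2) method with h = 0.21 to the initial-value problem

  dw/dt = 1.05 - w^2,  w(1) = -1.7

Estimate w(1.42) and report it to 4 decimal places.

Midpoint: k1 = f(t_n, w_n); k2 = f(t_n + h/2, w_n + (h/2)·k1); w_{n+1} = w_n + h·k2.
t=1.000000, w=-1.700000:
  k1 = f(1.000000, -1.700000) = -1.840000
  k2 = f(1.105000, -1.893200) = -2.534206
  w ← -1.700000 + 0.21·(-2.534206) = -2.232183
t=1.210000, w=-2.232183:
  k1 = f(1.210000, -2.232183) = -3.932642
  k2 = f(1.315000, -2.645111) = -5.946611
  w ← -2.232183 + 0.21·(-5.946611) = -3.480972
w(1.42) ≈ -3.4810

-3.4810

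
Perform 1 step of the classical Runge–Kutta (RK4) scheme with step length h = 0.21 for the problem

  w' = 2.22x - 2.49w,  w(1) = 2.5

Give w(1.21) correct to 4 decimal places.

1.8871

RK4: k1 = f(x_n, w_n); k2 = f(x_n + h/2, w_n + (h/2)·k1); k3 = f(x_n + h/2, w_n + (h/2)·k2); k4 = f(x_n + h, w_n + h·k3); w_{n+1} = w_n + (h/6)·(k1 + 2k2 + 2k3 + k4).
x=1.000000, w=2.500000:
  k1 = f(1.000000, 2.500000) = -4.005000
  k2 = f(1.105000, 2.079475) = -2.724793
  k3 = f(1.105000, 2.213897) = -3.059503
  k4 = f(1.210000, 1.857504) = -1.938986
  w ← 2.500000 + (0.21/6)·(k1 + 2k2 + 2k3 + k4) = 1.887060
w(1.21) ≈ 1.8871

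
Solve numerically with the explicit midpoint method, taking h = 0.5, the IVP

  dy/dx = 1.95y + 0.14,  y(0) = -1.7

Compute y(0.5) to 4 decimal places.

Midpoint: k1 = f(x_n, y_n); k2 = f(x_n + h/2, y_n + (h/2)·k1); y_{n+1} = y_n + h·k2.
x=0.000000, y=-1.700000:
  k1 = f(0.000000, -1.700000) = -3.175000
  k2 = f(0.250000, -2.493750) = -4.722812
  y ← -1.700000 + 0.5·(-4.722812) = -4.061406
y(0.5) ≈ -4.0614

-4.0614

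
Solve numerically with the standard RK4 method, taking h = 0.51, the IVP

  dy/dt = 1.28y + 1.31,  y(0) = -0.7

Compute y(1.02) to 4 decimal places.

0.1686

RK4: k1 = f(t_n, y_n); k2 = f(t_n + h/2, y_n + (h/2)·k1); k3 = f(t_n + h/2, y_n + (h/2)·k2); k4 = f(t_n + h, y_n + h·k3); y_{n+1} = y_n + (h/6)·(k1 + 2k2 + 2k3 + k4).
t=0.000000, y=-0.700000:
  k1 = f(0.000000, -0.700000) = 0.414000
  k2 = f(0.255000, -0.594430) = 0.549130
  k3 = f(0.255000, -0.559972) = 0.593236
  k4 = f(0.510000, -0.397450) = 0.801264
  y ← -0.700000 + (0.51/6)·(k1 + 2k2 + 2k3 + k4) = -0.402500
t=0.510000, y=-0.402500:
  k1 = f(0.510000, -0.402500) = 0.794799
  k2 = f(0.765000, -0.199827) = 1.054222
  k3 = f(0.765000, -0.133674) = 1.138898
  k4 = f(1.020000, 0.178337) = 1.538272
  y ← -0.402500 + (0.51/6)·(k1 + 2k2 + 2k3 + k4) = 0.168641
y(1.02) ≈ 0.1686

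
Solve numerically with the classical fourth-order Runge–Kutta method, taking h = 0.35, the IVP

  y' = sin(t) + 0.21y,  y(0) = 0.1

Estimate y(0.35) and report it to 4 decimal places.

0.1698

RK4: k1 = f(t_n, y_n); k2 = f(t_n + h/2, y_n + (h/2)·k1); k3 = f(t_n + h/2, y_n + (h/2)·k2); k4 = f(t_n + h, y_n + h·k3); y_{n+1} = y_n + (h/6)·(k1 + 2k2 + 2k3 + k4).
t=0.000000, y=0.100000:
  k1 = f(0.000000, 0.100000) = 0.021000
  k2 = f(0.175000, 0.103675) = 0.195880
  k3 = f(0.175000, 0.134279) = 0.202307
  k4 = f(0.350000, 0.170807) = 0.378767
  y ← 0.100000 + (0.35/6)·(k1 + 2k2 + 2k3 + k4) = 0.169775
y(0.35) ≈ 0.1698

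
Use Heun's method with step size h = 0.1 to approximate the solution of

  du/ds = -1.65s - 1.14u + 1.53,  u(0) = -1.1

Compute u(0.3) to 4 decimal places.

-0.4612

Heun: k1 = f(s_n, u_n); k2 = f(s_n + h, u_n + h·k1); u_{n+1} = u_n + (h/2)·(k1 + k2).
s=0.000000, u=-1.100000:
  k1 = f(0.000000, -1.100000) = 2.784000
  k2 = f(0.100000, -0.821600) = 2.301624
  u ← -1.100000 + (0.1/2)·(2.784000 + 2.301624) = -0.845719
s=0.100000, u=-0.845719:
  k1 = f(0.100000, -0.845719) = 2.329119
  k2 = f(0.200000, -0.612807) = 1.898600
  u ← -0.845719 + (0.1/2)·(2.329119 + 1.898600) = -0.634333
s=0.200000, u=-0.634333:
  k1 = f(0.200000, -0.634333) = 1.923139
  k2 = f(0.300000, -0.442019) = 1.538902
  u ← -0.634333 + (0.1/2)·(1.923139 + 1.538902) = -0.461231
u(0.3) ≈ -0.4612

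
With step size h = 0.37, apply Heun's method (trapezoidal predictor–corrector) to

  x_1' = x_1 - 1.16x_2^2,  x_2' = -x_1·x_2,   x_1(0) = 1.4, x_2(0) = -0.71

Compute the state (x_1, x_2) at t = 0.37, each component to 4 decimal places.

1.8405, -0.4184

Heun on (x_1,x_2): k1 = f(t_n, state_n); k2 = f(t_n + h, state_n + h·k1); state_{n+1} = state_n + (h/2)·(k1 + k2).
0.000000: (1.400000, -0.710000)
  k1 = (0.815244, 0.994000)
  predictor → (1.701640, -0.342220)
  k2 = (1.565787, 0.582335)
  → (1.840491, -0.418378)
(x_1(0.37), x_2(0.37)) ≈ (1.8405, -0.4184)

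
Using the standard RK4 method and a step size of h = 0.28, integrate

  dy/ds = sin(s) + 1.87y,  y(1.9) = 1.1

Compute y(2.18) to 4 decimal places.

RK4: k1 = f(s_n, y_n); k2 = f(s_n + h/2, y_n + (h/2)·k1); k3 = f(s_n + h/2, y_n + (h/2)·k2); k4 = f(s_n + h, y_n + h·k3); y_{n+1} = y_n + (h/6)·(k1 + 2k2 + 2k3 + k4).
s=1.900000, y=1.100000:
  k1 = f(1.900000, 1.100000) = 3.003300
  k2 = f(2.040000, 1.520462) = 3.735193
  k3 = f(2.040000, 1.622927) = 3.926802
  k4 = f(2.180000, 2.199505) = 4.933178
  y ← 1.100000 + (0.28/6)·(k1 + 2k2 + 2k3 + k4) = 2.185488
y(2.18) ≈ 2.1855

2.1855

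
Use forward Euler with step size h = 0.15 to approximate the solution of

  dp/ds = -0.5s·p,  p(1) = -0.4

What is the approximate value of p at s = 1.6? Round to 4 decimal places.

Euler: p_{n+1} = p_n + h·f(s_n, p_n).
s=1.000000, p=-0.400000: f=0.200000 → p ← -0.400000 + 0.15·0.200000 = -0.370000
s=1.150000, p=-0.370000: f=0.212750 → p ← -0.370000 + 0.15·0.212750 = -0.338087
s=1.300000, p=-0.338087: f=0.219757 → p ← -0.338087 + 0.15·0.219757 = -0.305124
s=1.450000, p=-0.305124: f=0.221215 → p ← -0.305124 + 0.15·0.221215 = -0.271942
p(1.6) ≈ -0.2719

-0.2719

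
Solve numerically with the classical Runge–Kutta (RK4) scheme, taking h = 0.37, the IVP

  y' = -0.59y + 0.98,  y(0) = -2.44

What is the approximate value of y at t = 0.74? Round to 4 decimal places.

RK4: k1 = f(t_n, y_n); k2 = f(t_n + h/2, y_n + (h/2)·k1); k3 = f(t_n + h/2, y_n + (h/2)·k2); k4 = f(t_n + h, y_n + h·k3); y_{n+1} = y_n + (h/6)·(k1 + 2k2 + 2k3 + k4).
t=0.000000, y=-2.440000:
  k1 = f(0.000000, -2.440000) = 2.419600
  k2 = f(0.185000, -1.992374) = 2.155501
  k3 = f(0.185000, -2.041232) = 2.184327
  k4 = f(0.370000, -1.631799) = 1.942761
  y ← -2.440000 + (0.37/6)·(k1 + 2k2 + 2k3 + k4) = -1.635742
t=0.370000, y=-1.635742:
  k1 = f(0.370000, -1.635742) = 1.945088
  k2 = f(0.555000, -1.275901) = 1.732782
  k3 = f(0.555000, -1.315178) = 1.755955
  k4 = f(0.740000, -0.986039) = 1.561763
  y ← -1.635742 + (0.37/6)·(k1 + 2k2 + 2k3 + k4) = -0.989209
y(0.74) ≈ -0.9892

-0.9892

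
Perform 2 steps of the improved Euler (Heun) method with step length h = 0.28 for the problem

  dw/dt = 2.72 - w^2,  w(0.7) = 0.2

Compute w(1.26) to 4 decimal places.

1.2210

Heun: k1 = f(t_n, w_n); k2 = f(t_n + h, w_n + h·k1); w_{n+1} = w_n + (h/2)·(k1 + k2).
t=0.700000, w=0.200000:
  k1 = f(0.700000, 0.200000) = 2.680000
  k2 = f(0.980000, 0.950400) = 1.816740
  w ← 0.200000 + (0.28/2)·(2.680000 + 1.816740) = 0.829544
t=0.980000, w=0.829544:
  k1 = f(0.980000, 0.829544) = 2.031857
  k2 = f(1.260000, 1.398464) = 0.764299
  w ← 0.829544 + (0.28/2)·(2.031857 + 0.764299) = 1.221006
w(1.26) ≈ 1.2210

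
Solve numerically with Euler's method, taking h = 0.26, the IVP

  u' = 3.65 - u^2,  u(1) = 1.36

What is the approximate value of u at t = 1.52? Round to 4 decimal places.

Euler: u_{n+1} = u_n + h·f(t_n, u_n).
t=1.000000, u=1.360000: f=1.800400 → u ← 1.360000 + 0.26·1.800400 = 1.828104
t=1.260000, u=1.828104: f=0.308036 → u ← 1.828104 + 0.26·0.308036 = 1.908193
u(1.52) ≈ 1.9082

1.9082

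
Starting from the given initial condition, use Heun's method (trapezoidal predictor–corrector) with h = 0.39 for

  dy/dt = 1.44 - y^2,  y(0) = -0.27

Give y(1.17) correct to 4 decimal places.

0.9359

Heun: k1 = f(t_n, y_n); k2 = f(t_n + h, y_n + h·k1); y_{n+1} = y_n + (h/2)·(k1 + k2).
t=0.000000, y=-0.270000:
  k1 = f(0.000000, -0.270000) = 1.367100
  k2 = f(0.390000, 0.263169) = 1.370742
  y ← -0.270000 + (0.39/2)·(1.367100 + 1.370742) = 0.263879
t=0.390000, y=0.263879:
  k1 = f(0.390000, 0.263879) = 1.370368
  k2 = f(0.780000, 0.798323) = 0.802681
  y ← 0.263879 + (0.39/2)·(1.370368 + 0.802681) = 0.687624
t=0.780000, y=0.687624:
  k1 = f(0.780000, 0.687624) = 0.967174
  k2 = f(1.170000, 1.064821) = 0.306155
  y ← 0.687624 + (0.39/2)·(0.967174 + 0.306155) = 0.935923
y(1.17) ≈ 0.9359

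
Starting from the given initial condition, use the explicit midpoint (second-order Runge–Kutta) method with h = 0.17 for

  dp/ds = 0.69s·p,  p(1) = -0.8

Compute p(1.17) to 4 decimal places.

Midpoint: k1 = f(s_n, p_n); k2 = f(s_n + h/2, p_n + (h/2)·k1); p_{n+1} = p_n + h·k2.
s=1.000000, p=-0.800000:
  k1 = f(1.000000, -0.800000) = -0.552000
  k2 = f(1.085000, -0.846920) = -0.634047
  p ← -0.800000 + 0.17·(-0.634047) = -0.907788
p(1.17) ≈ -0.9078

-0.9078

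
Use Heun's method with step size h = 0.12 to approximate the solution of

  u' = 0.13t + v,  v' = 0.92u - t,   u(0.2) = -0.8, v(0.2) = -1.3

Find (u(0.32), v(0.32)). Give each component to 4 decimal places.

Heun on (u,v): k1 = f(t_n, state_n); k2 = f(t_n + h, state_n + h·k1); state_{n+1} = state_n + (h/2)·(k1 + k2).
0.200000: (-0.800000, -1.300000)
  k1 = (-1.274000, -0.936000)
  predictor → (-0.952880, -1.412320)
  k2 = (-1.370720, -1.196650)
  → (-0.958683, -1.427959)
(u(0.32), v(0.32)) ≈ (-0.9587, -1.4280)

-0.9587, -1.4280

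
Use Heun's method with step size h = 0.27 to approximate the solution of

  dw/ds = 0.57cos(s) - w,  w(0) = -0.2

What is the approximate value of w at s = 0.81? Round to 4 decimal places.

0.1798

Heun: k1 = f(s_n, w_n); k2 = f(s_n + h, w_n + h·k1); w_{n+1} = w_n + (h/2)·(k1 + k2).
s=0.000000, w=-0.200000:
  k1 = f(0.000000, -0.200000) = 0.770000
  k2 = f(0.270000, 0.007900) = 0.541449
  w ← -0.200000 + (0.27/2)·(0.770000 + 0.541449) = -0.022954
s=0.270000, w=-0.022954:
  k1 = f(0.270000, -0.022954) = 0.572304
  k2 = f(0.540000, 0.131568) = 0.357326
  w ← -0.022954 + (0.27/2)·(0.572304 + 0.357326) = 0.102546
s=0.540000, w=0.102546:
  k1 = f(0.540000, 0.102546) = 0.386348
  k2 = f(0.810000, 0.206860) = 0.186154
  w ← 0.102546 + (0.27/2)·(0.386348 + 0.186154) = 0.179834
w(0.81) ≈ 0.1798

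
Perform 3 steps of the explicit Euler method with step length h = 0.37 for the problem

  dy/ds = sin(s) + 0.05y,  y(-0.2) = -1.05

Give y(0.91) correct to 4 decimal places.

-0.9316

Euler: y_{n+1} = y_n + h·f(s_n, y_n).
s=-0.200000, y=-1.050000: f=-0.251169 → y ← -1.050000 + 0.37·(-0.251169) = -1.142933
s=0.170000, y=-1.142933: f=0.112036 → y ← -1.142933 + 0.37·0.112036 = -1.101479
s=0.540000, y=-1.101479: f=0.459062 → y ← -1.101479 + 0.37·0.459062 = -0.931626
y(0.91) ≈ -0.9316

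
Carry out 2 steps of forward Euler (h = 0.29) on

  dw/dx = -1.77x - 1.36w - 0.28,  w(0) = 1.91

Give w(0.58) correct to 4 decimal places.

0.4213

Euler: w_{n+1} = w_n + h·f(x_n, w_n).
x=0.000000, w=1.910000: f=-2.877600 → w ← 1.910000 + 0.29·(-2.877600) = 1.075496
x=0.290000, w=1.075496: f=-2.255975 → w ← 1.075496 + 0.29·(-2.255975) = 0.421263
w(0.58) ≈ 0.4213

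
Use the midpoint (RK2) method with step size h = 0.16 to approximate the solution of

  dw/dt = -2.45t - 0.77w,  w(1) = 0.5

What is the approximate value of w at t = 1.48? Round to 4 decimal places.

Midpoint: k1 = f(t_n, w_n); k2 = f(t_n + h/2, w_n + (h/2)·k1); w_{n+1} = w_n + h·k2.
t=1.000000, w=0.500000:
  k1 = f(1.000000, 0.500000) = -2.835000
  k2 = f(1.080000, 0.273200) = -2.856364
  w ← 0.500000 + 0.16·(-2.856364) = 0.042982
t=1.160000, w=0.042982:
  k1 = f(1.160000, 0.042982) = -2.875096
  k2 = f(1.240000, -0.187026) = -2.893990
  w ← 0.042982 + 0.16·(-2.893990) = -0.420057
t=1.320000, w=-0.420057:
  k1 = f(1.320000, -0.420057) = -2.910556
  k2 = f(1.400000, -0.652901) = -2.927266
  w ← -0.420057 + 0.16·(-2.927266) = -0.888419
w(1.48) ≈ -0.8884

-0.8884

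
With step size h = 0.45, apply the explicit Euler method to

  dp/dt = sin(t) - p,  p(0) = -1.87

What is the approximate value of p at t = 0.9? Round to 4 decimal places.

-0.3699

Euler: p_{n+1} = p_n + h·f(t_n, p_n).
t=0.000000, p=-1.870000: f=1.870000 → p ← -1.870000 + 0.45·1.870000 = -1.028500
t=0.450000, p=-1.028500: f=1.463466 → p ← -1.028500 + 0.45·1.463466 = -0.369941
p(0.9) ≈ -0.3699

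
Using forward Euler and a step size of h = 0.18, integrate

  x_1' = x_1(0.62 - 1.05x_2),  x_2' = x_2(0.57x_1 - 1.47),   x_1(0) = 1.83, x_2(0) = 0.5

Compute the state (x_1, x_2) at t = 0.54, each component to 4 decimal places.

1.9653, 0.3981

Euler on (x_1,x_2): x_1_{n+1} = x_1_n + h·x_1', x_2_{n+1} = x_2_n + h·x_2'.
0.000000: (1.830000, 0.500000); f=(0.173850, -0.213450) → (1.861293, 0.461579)
0.180000: (1.861293, 0.461579); f=(0.251911, -0.188815) → (1.906637, 0.427592)
0.360000: (1.906637, 0.427592); f=(0.326088, -0.163861) → (1.965333, 0.398097)
(x_1(0.54), x_2(0.54)) ≈ (1.9653, 0.3981)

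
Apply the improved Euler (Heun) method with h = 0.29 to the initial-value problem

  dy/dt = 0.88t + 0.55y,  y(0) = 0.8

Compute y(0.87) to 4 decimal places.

Heun: k1 = f(t_n, y_n); k2 = f(t_n + h, y_n + h·k1); y_{n+1} = y_n + (h/2)·(k1 + k2).
t=0.000000, y=0.800000:
  k1 = f(0.000000, 0.800000) = 0.440000
  k2 = f(0.290000, 0.927600) = 0.765380
  y ← 0.800000 + (0.29/2)·(0.440000 + 0.765380) = 0.974780
t=0.290000, y=0.974780:
  k1 = f(0.290000, 0.974780) = 0.791329
  k2 = f(0.580000, 1.204266) = 1.172746
  y ← 0.974780 + (0.29/2)·(0.791329 + 1.172746) = 1.259571
t=0.580000, y=1.259571:
  k1 = f(0.580000, 1.259571) = 1.203164
  k2 = f(0.870000, 1.608489) = 1.650269
  y ← 1.259571 + (0.29/2)·(1.203164 + 1.650269) = 1.673319
y(0.87) ≈ 1.6733

1.6733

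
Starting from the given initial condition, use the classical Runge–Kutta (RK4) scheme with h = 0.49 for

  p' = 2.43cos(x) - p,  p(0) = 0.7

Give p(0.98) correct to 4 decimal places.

RK4: k1 = f(x_n, p_n); k2 = f(x_n + h/2, p_n + (h/2)·k1); k3 = f(x_n + h/2, p_n + (h/2)·k2); k4 = f(x_n + h, p_n + h·k3); p_{n+1} = p_n + (h/6)·(k1 + 2k2 + 2k3 + k4).
x=0.000000, p=0.700000:
  k1 = f(0.000000, 0.700000) = 1.730000
  k2 = f(0.245000, 1.123850) = 1.233584
  k3 = f(0.245000, 1.002228) = 1.355206
  k4 = f(0.490000, 1.364051) = 0.780018
  p ← 0.700000 + (0.49/6)·(k1 + 2k2 + 2k3 + k4) = 1.327820
x=0.490000, p=1.327820:
  k1 = f(0.490000, 1.327820) = 0.816248
  k2 = f(0.735000, 1.527801) = 0.274847
  k3 = f(0.735000, 1.395158) = 0.407491
  k4 = f(0.980000, 1.527491) = -0.173926
  p ← 1.327820 + (0.49/6)·(k1 + 2k2 + 2k3 + k4) = 1.491725
p(0.98) ≈ 1.4917

1.4917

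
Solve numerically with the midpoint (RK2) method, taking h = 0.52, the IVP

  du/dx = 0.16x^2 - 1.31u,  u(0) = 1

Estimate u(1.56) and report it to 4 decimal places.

Midpoint: k1 = f(x_n, u_n); k2 = f(x_n + h/2, u_n + (h/2)·k1); u_{n+1} = u_n + h·k2.
x=0.000000, u=1.000000:
  k1 = f(0.000000, 1.000000) = -1.310000
  k2 = f(0.260000, 0.659400) = -0.852998
  u ← 1.000000 + 0.52·(-0.852998) = 0.556441
x=0.520000, u=0.556441:
  k1 = f(0.520000, 0.556441) = -0.685674
  k2 = f(0.780000, 0.378166) = -0.398053
  u ← 0.556441 + 0.52·(-0.398053) = 0.349453
x=1.040000, u=0.349453:
  k1 = f(1.040000, 0.349453) = -0.284728
  k2 = f(1.300000, 0.275424) = -0.090406
  u ← 0.349453 + 0.52·(-0.090406) = 0.302442
u(1.56) ≈ 0.3024

0.3024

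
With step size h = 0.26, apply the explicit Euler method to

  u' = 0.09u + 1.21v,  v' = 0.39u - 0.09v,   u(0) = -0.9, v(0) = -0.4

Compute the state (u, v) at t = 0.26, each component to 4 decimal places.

-1.0469, -0.4819

Euler on (u,v): u_{n+1} = u_n + h·u', v_{n+1} = v_n + h·v'.
0.000000: (-0.900000, -0.400000); f=(-0.565000, -0.315000) → (-1.046900, -0.481900)
(u(0.26), v(0.26)) ≈ (-1.0469, -0.4819)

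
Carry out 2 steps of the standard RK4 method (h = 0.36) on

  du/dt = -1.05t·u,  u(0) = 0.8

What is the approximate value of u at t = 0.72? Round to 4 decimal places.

RK4: k1 = f(t_n, u_n); k2 = f(t_n + h/2, u_n + (h/2)·k1); k3 = f(t_n + h/2, u_n + (h/2)·k2); k4 = f(t_n + h, u_n + h·k3); u_{n+1} = u_n + (h/6)·(k1 + 2k2 + 2k3 + k4).
t=0.000000, u=0.800000:
  k1 = f(0.000000, 0.800000) = 0.000000
  k2 = f(0.180000, 0.800000) = -0.151200
  k3 = f(0.180000, 0.772784) = -0.146056
  k4 = f(0.360000, 0.747420) = -0.282525
  u ← 0.800000 + (0.36/6)·(k1 + 2k2 + 2k3 + k4) = 0.747378
t=0.360000, u=0.747378:
  k1 = f(0.360000, 0.747378) = -0.282509
  k2 = f(0.540000, 0.696526) = -0.394930
  k3 = f(0.540000, 0.676290) = -0.383457
  k4 = f(0.720000, 0.609333) = -0.460656
  u ← 0.747378 + (0.36/6)·(k1 + 2k2 + 2k3 + k4) = 0.609381
u(0.72) ≈ 0.6094

0.6094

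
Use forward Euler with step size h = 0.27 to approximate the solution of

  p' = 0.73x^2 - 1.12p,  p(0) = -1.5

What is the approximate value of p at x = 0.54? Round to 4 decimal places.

-0.7156

Euler: p_{n+1} = p_n + h·f(x_n, p_n).
x=0.000000, p=-1.500000: f=1.680000 → p ← -1.500000 + 0.27·1.680000 = -1.046400
x=0.270000, p=-1.046400: f=1.225185 → p ← -1.046400 + 0.27·1.225185 = -0.715600
p(0.54) ≈ -0.7156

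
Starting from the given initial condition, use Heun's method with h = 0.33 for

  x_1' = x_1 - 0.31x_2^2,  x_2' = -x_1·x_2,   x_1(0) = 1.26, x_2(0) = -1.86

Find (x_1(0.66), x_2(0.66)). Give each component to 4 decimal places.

Heun on (x_1,x_2): k1 = f(t_n, state_n); k2 = f(t_n + h, state_n + h·k1); state_{n+1} = state_n + (h/2)·(k1 + k2).
0.000000: (1.260000, -1.860000)
  k1 = (0.187524, 2.343600)
  predictor → (1.321883, -1.086612)
  k2 = (0.955858, 1.436374)
  → (1.448658, -1.236304)
0.330000: (1.448658, -1.236304)
  k1 = (0.974839, 1.790982)
  predictor → (1.770355, -0.645280)
  k2 = (1.641275, 1.142375)
  → (1.880317, -0.752300)
(x_1(0.66), x_2(0.66)) ≈ (1.8803, -0.7523)

1.8803, -0.7523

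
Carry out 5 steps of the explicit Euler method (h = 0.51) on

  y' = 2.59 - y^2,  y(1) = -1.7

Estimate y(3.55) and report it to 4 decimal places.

-48.8604

Euler: y_{n+1} = y_n + h·f(t_n, y_n).
t=1.000000, y=-1.700000: f=-0.300000 → y ← -1.700000 + 0.51·(-0.300000) = -1.853000
t=1.510000, y=-1.853000: f=-0.843609 → y ← -1.853000 + 0.51·(-0.843609) = -2.283241
t=2.020000, y=-2.283241: f=-2.623188 → y ← -2.283241 + 0.51·(-2.623188) = -3.621066
t=2.530000, y=-3.621066: f=-10.522121 → y ← -3.621066 + 0.51·(-10.522121) = -8.987348
t=3.040000, y=-8.987348: f=-78.182422 → y ← -8.987348 + 0.51·(-78.182422) = -48.860383
y(3.55) ≈ -48.8604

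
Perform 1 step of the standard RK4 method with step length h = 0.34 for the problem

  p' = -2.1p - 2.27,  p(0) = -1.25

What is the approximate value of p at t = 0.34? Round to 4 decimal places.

-1.1640

RK4: k1 = f(t_n, p_n); k2 = f(t_n + h/2, p_n + (h/2)·k1); k3 = f(t_n + h/2, p_n + (h/2)·k2); k4 = f(t_n + h, p_n + h·k3); p_{n+1} = p_n + (h/6)·(k1 + 2k2 + 2k3 + k4).
t=0.000000, p=-1.250000:
  k1 = f(0.000000, -1.250000) = 0.355000
  k2 = f(0.170000, -1.189650) = 0.228265
  k3 = f(0.170000, -1.211195) = 0.273509
  k4 = f(0.340000, -1.157007) = 0.159714
  p ← -1.250000 + (0.34/6)·(k1 + 2k2 + 2k3 + k4) = -1.163965
p(0.34) ≈ -1.1640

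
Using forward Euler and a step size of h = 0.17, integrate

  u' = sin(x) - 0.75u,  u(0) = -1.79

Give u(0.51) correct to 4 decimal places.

-1.1071

Euler: u_{n+1} = u_n + h·f(x_n, u_n).
x=0.000000, u=-1.790000: f=1.342500 → u ← -1.790000 + 0.17·1.342500 = -1.561775
x=0.170000, u=-1.561775: f=1.340514 → u ← -1.561775 + 0.17·1.340514 = -1.333888
x=0.340000, u=-1.333888: f=1.333903 → u ← -1.333888 + 0.17·1.333903 = -1.107124
u(0.51) ≈ -1.1071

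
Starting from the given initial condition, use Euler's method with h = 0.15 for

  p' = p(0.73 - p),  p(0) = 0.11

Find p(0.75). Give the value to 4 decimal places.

Euler: p_{n+1} = p_n + h·f(t_n, p_n).
t=0.000000, p=0.110000: f=0.068200 → p ← 0.110000 + 0.15·0.068200 = 0.120230
t=0.150000, p=0.120230: f=0.073313 → p ← 0.120230 + 0.15·0.073313 = 0.131227
t=0.300000, p=0.131227: f=0.078575 → p ← 0.131227 + 0.15·0.078575 = 0.143013
t=0.450000, p=0.143013: f=0.083947 → p ← 0.143013 + 0.15·0.083947 = 0.155605
t=0.600000, p=0.155605: f=0.089379 → p ← 0.155605 + 0.15·0.089379 = 0.169012
p(0.75) ≈ 0.1690

0.1690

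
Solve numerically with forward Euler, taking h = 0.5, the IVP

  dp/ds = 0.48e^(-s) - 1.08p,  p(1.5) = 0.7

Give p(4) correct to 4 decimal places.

0.0369

Euler: p_{n+1} = p_n + h·f(s_n, p_n).
s=1.500000, p=0.700000: f=-0.648898 → p ← 0.700000 + 0.5·(-0.648898) = 0.375551
s=2.000000, p=0.375551: f=-0.340634 → p ← 0.375551 + 0.5·(-0.340634) = 0.205234
s=2.500000, p=0.205234: f=-0.182252 → p ← 0.205234 + 0.5·(-0.182252) = 0.114108
s=3.000000, p=0.114108: f=-0.099339 → p ← 0.114108 + 0.5·(-0.099339) = 0.064439
s=3.500000, p=0.064439: f=-0.055099 → p ← 0.064439 + 0.5·(-0.055099) = 0.036889
p(4) ≈ 0.0369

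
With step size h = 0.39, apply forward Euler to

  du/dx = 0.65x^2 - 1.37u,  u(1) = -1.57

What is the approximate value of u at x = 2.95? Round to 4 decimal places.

Euler: u_{n+1} = u_n + h·f(x_n, u_n).
x=1.000000, u=-1.570000: f=2.800900 → u ← -1.570000 + 0.39·2.800900 = -0.477649
x=1.390000, u=-0.477649: f=1.910244 → u ← -0.477649 + 0.39·1.910244 = 0.267346
x=1.780000, u=0.267346: f=1.693196 → u ← 0.267346 + 0.39·1.693196 = 0.927693
x=2.170000, u=0.927693: f=1.789846 → u ← 0.927693 + 0.39·1.789846 = 1.625733
x=2.560000, u=1.625733: f=2.032586 → u ← 1.625733 + 0.39·2.032586 = 2.418441
u(2.95) ≈ 2.4184

2.4184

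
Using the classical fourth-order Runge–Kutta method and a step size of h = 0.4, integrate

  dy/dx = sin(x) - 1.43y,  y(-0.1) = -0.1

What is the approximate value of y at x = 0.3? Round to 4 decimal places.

RK4: k1 = f(x_n, y_n); k2 = f(x_n + h/2, y_n + (h/2)·k1); k3 = f(x_n + h/2, y_n + (h/2)·k2); k4 = f(x_n + h, y_n + h·k3); y_{n+1} = y_n + (h/6)·(k1 + 2k2 + 2k3 + k4).
x=-0.100000, y=-0.100000:
  k1 = f(-0.100000, -0.100000) = 0.043167
  k2 = f(0.100000, -0.091367) = 0.230488
  k3 = f(0.100000, -0.053902) = 0.176914
  k4 = f(0.300000, -0.029234) = 0.337325
  y ← -0.100000 + (0.4/6)·(k1 + 2k2 + 2k3 + k4) = -0.020314
y(0.3) ≈ -0.0203

-0.0203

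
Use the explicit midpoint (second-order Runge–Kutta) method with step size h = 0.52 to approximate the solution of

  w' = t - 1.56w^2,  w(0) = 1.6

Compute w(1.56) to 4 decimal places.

Midpoint: k1 = f(t_n, w_n); k2 = f(t_n + h/2, w_n + (h/2)·k1); w_{n+1} = w_n + h·k2.
t=0.000000, w=1.600000:
  k1 = f(0.000000, 1.600000) = -3.993600
  k2 = f(0.260000, 0.561664) = -0.232128
  w ← 1.600000 + 0.52·(-0.232128) = 1.479294
t=0.520000, w=1.479294:
  k1 = f(0.520000, 1.479294) = -2.893763
  k2 = f(0.780000, 0.726915) = -0.044313
  w ← 1.479294 + 0.52·(-0.044313) = 1.456251
t=1.040000, w=1.456251:
  k1 = f(1.040000, 1.456251) = -2.268240
  k2 = f(1.300000, 0.866509) = 0.128694
  w ← 1.456251 + 0.52·0.128694 = 1.523172
w(1.56) ≈ 1.5232

1.5232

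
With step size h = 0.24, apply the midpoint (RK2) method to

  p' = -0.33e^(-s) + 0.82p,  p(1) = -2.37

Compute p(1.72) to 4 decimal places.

-4.3508

Midpoint: k1 = f(s_n, p_n); k2 = f(s_n + h/2, p_n + (h/2)·k1); p_{n+1} = p_n + h·k2.
s=1.000000, p=-2.370000:
  k1 = f(1.000000, -2.370000) = -2.064800
  k2 = f(1.120000, -2.617776) = -2.254249
  p ← -2.370000 + 0.24·(-2.254249) = -2.911020
s=1.240000, p=-2.911020:
  k1 = f(1.240000, -2.911020) = -2.482533
  k2 = f(1.360000, -3.208924) = -2.716015
  p ← -2.911020 + 0.24·(-2.716015) = -3.562863
s=1.480000, p=-3.562863:
  k1 = f(1.480000, -3.562863) = -2.996668
  k2 = f(1.600000, -3.922464) = -3.283046
  p ← -3.562863 + 0.24·(-3.283046) = -4.350794
p(1.72) ≈ -4.3508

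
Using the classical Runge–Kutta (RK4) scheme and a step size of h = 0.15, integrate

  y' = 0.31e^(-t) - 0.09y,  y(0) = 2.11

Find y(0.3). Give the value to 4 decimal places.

RK4: k1 = f(t_n, y_n); k2 = f(t_n + h/2, y_n + (h/2)·k1); k3 = f(t_n + h/2, y_n + (h/2)·k2); k4 = f(t_n + h, y_n + h·k3); y_{n+1} = y_n + (h/6)·(k1 + 2k2 + 2k3 + k4).
t=0.000000, y=2.110000:
  k1 = f(0.000000, 2.110000) = 0.120100
  k2 = f(0.075000, 2.119007) = 0.096890
  k3 = f(0.075000, 2.117267) = 0.097046
  k4 = f(0.150000, 2.124557) = 0.075609
  y ← 2.110000 + (0.15/6)·(k1 + 2k2 + 2k3 + k4) = 2.124590
t=0.150000, y=2.124590:
  k1 = f(0.150000, 2.124590) = 0.075606
  k2 = f(0.225000, 2.130260) = 0.055817
  k3 = f(0.225000, 2.128776) = 0.055950
  k4 = f(0.300000, 2.132982) = 0.037685
  y ← 2.124590 + (0.15/6)·(k1 + 2k2 + 2k3 + k4) = 2.133010
y(0.3) ≈ 2.1330

2.1330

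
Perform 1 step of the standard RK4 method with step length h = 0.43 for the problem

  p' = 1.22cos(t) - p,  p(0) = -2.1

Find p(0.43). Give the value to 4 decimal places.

RK4: k1 = f(t_n, p_n); k2 = f(t_n + h/2, p_n + (h/2)·k1); k3 = f(t_n + h/2, p_n + (h/2)·k2); k4 = f(t_n + h, p_n + h·k3); p_{n+1} = p_n + (h/6)·(k1 + 2k2 + 2k3 + k4).
t=0.000000, p=-2.100000:
  k1 = f(0.000000, -2.100000) = 3.320000
  k2 = f(0.215000, -1.386200) = 2.578111
  k3 = f(0.215000, -1.545706) = 2.737617
  k4 = f(0.430000, -0.922825) = 2.031763
  p ← -2.100000 + (0.43/6)·(k1 + 2k2 + 2k3 + k4) = -0.954536
p(0.43) ≈ -0.9545

-0.9545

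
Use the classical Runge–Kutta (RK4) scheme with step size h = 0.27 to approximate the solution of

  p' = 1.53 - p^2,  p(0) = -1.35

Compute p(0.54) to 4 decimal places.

-1.7290

RK4: k1 = f(x_n, p_n); k2 = f(x_n + h/2, p_n + (h/2)·k1); k3 = f(x_n + h/2, p_n + (h/2)·k2); k4 = f(x_n + h, p_n + h·k3); p_{n+1} = p_n + (h/6)·(k1 + 2k2 + 2k3 + k4).
x=0.000000, p=-1.350000:
  k1 = f(0.000000, -1.350000) = -0.292500
  k2 = f(0.135000, -1.389488) = -0.400676
  k3 = f(0.135000, -1.404091) = -0.441472
  k4 = f(0.270000, -1.469197) = -0.628541
  p ← -1.350000 + (0.27/6)·(k1 + 2k2 + 2k3 + k4) = -1.467240
x=0.270000, p=-1.467240:
  k1 = f(0.270000, -1.467240) = -0.622794
  k2 = f(0.405000, -1.551317) = -0.876585
  k3 = f(0.405000, -1.585579) = -0.984061
  k4 = f(0.540000, -1.732937) = -1.473070
  p ← -1.467240 + (0.27/6)·(k1 + 2k2 + 2k3 + k4) = -1.729012
p(0.54) ≈ -1.7290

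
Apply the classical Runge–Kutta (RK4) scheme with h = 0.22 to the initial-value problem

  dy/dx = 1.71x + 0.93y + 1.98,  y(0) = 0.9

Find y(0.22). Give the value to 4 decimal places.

1.6320

RK4: k1 = f(x_n, y_n); k2 = f(x_n + h/2, y_n + (h/2)·k1); k3 = f(x_n + h/2, y_n + (h/2)·k2); k4 = f(x_n + h, y_n + h·k3); y_{n+1} = y_n + (h/6)·(k1 + 2k2 + 2k3 + k4).
x=0.000000, y=0.900000:
  k1 = f(0.000000, 0.900000) = 2.817000
  k2 = f(0.110000, 1.209870) = 3.293279
  k3 = f(0.110000, 1.262261) = 3.342002
  k4 = f(0.220000, 1.635241) = 3.876974
  y ← 0.900000 + (0.22/6)·(k1 + 2k2 + 2k3 + k4) = 1.632033
y(0.22) ≈ 1.6320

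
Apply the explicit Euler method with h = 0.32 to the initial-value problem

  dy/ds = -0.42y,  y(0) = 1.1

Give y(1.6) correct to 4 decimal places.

Euler: y_{n+1} = y_n + h·f(s_n, y_n).
s=0.000000, y=1.100000: f=-0.462000 → y ← 1.100000 + 0.32·(-0.462000) = 0.952160
s=0.320000, y=0.952160: f=-0.399907 → y ← 0.952160 + 0.32·(-0.399907) = 0.824190
s=0.640000, y=0.824190: f=-0.346160 → y ← 0.824190 + 0.32·(-0.346160) = 0.713419
s=0.960000, y=0.713419: f=-0.299636 → y ← 0.713419 + 0.32·(-0.299636) = 0.617535
s=1.280000, y=0.617535: f=-0.259365 → y ← 0.617535 + 0.32·(-0.259365) = 0.534538
y(1.6) ≈ 0.5345

0.5345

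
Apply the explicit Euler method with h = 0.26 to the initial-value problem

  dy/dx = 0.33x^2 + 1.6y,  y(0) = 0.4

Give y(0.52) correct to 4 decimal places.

0.8078

Euler: y_{n+1} = y_n + h·f(x_n, y_n).
x=0.000000, y=0.400000: f=0.640000 → y ← 0.400000 + 0.26·0.640000 = 0.566400
x=0.260000, y=0.566400: f=0.928548 → y ← 0.566400 + 0.26·0.928548 = 0.807822
y(0.52) ≈ 0.8078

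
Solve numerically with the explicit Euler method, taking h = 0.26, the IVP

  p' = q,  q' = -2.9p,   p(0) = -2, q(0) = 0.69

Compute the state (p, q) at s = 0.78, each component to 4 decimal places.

Euler on (p,q): p_{n+1} = p_n + h·p', q_{n+1} = q_n + h·q'.
0.000000: (-2.000000, 0.690000); f=(0.690000, 5.800000) → (-1.820600, 2.198000)
0.260000: (-1.820600, 2.198000); f=(2.198000, 5.279740) → (-1.249120, 3.570732)
0.520000: (-1.249120, 3.570732); f=(3.570732, 3.622448) → (-0.320730, 4.512569)
(p(0.78), q(0.78)) ≈ (-0.3207, 4.5126)

-0.3207, 4.5126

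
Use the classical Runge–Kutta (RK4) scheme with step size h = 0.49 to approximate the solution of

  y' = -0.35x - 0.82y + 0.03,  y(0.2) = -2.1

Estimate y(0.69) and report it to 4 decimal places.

RK4: k1 = f(x_n, y_n); k2 = f(x_n + h/2, y_n + (h/2)·k1); k3 = f(x_n + h/2, y_n + (h/2)·k2); k4 = f(x_n + h, y_n + h·k3); y_{n+1} = y_n + (h/6)·(k1 + 2k2 + 2k3 + k4).
x=0.200000, y=-2.100000:
  k1 = f(0.200000, -2.100000) = 1.682000
  k2 = f(0.445000, -1.687910) = 1.258336
  k3 = f(0.445000, -1.791708) = 1.343450
  k4 = f(0.690000, -1.441709) = 0.970702
  y ← -2.100000 + (0.49/6)·(k1 + 2k2 + 2k3 + k4) = -1.458404
y(0.69) ≈ -1.4584

-1.4584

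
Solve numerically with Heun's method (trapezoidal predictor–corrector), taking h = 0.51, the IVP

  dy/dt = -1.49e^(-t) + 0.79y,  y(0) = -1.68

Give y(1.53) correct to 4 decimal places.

-8.1205

Heun: k1 = f(t_n, y_n); k2 = f(t_n + h, y_n + h·k1); y_{n+1} = y_n + (h/2)·(k1 + k2).
t=0.000000, y=-1.680000:
  k1 = f(0.000000, -1.680000) = -2.817200
  k2 = f(0.510000, -3.116772) = -3.356988
  y ← -1.680000 + (0.51/2)·(-2.817200 + (-3.356988)) = -3.254418
t=0.510000, y=-3.254418:
  k1 = f(0.510000, -3.254418) = -3.465729
  k2 = f(1.020000, -5.021940) = -4.504619
  y ← -3.254418 + (0.51/2)·(-3.465729 + (-4.504619)) = -5.286857
t=1.020000, y=-5.286857:
  k1 = f(1.020000, -5.286857) = -4.713903
  k2 = f(1.530000, -7.690947) = -6.398486
  y ← -5.286857 + (0.51/2)·(-4.713903 + (-6.398486)) = -8.120516
y(1.53) ≈ -8.1205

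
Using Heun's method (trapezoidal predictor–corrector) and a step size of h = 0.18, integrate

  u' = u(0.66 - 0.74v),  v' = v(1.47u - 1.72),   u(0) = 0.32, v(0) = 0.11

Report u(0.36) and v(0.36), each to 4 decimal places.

Heun on (u,v): k1 = f(s_n, state_n); k2 = f(s_n + h, state_n + h·k1); state_{n+1} = state_n + (h/2)·(k1 + k2).
0.000000: (0.320000, 0.110000)
  k1 = (0.185152, -0.137456)
  predictor → (0.353327, 0.085258)
  k2 = (0.210904, -0.102361)
  → (0.355645, 0.088416)
0.180000: (0.355645, 0.088416)
  k1 = (0.211457, -0.105852)
  predictor → (0.393707, 0.069363)
  k2 = (0.239638, -0.079161)
  → (0.396244, 0.071765)
(u(0.36), v(0.36)) ≈ (0.3962, 0.0718)

0.3962, 0.0718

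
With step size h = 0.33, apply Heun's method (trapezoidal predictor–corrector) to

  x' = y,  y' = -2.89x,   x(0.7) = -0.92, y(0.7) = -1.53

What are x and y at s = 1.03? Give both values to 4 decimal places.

-1.2801, -0.4118

Heun on (x,y): k1 = f(s_n, state_n); k2 = f(s_n + h, state_n + h·k1); state_{n+1} = state_n + (h/2)·(k1 + k2).
0.700000: (-0.920000, -1.530000)
  k1 = (-1.530000, 2.658800)
  predictor → (-1.424900, -0.652596)
  k2 = (-0.652596, 4.117961)
  → (-1.280128, -0.411834)
(x(1.03), y(1.03)) ≈ (-1.2801, -0.4118)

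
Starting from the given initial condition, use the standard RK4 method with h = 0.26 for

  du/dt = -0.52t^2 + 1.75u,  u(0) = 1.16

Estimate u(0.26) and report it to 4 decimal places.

1.8247

RK4: k1 = f(t_n, u_n); k2 = f(t_n + h/2, u_n + (h/2)·k1); k3 = f(t_n + h/2, u_n + (h/2)·k2); k4 = f(t_n + h, u_n + h·k3); u_{n+1} = u_n + (h/6)·(k1 + 2k2 + 2k3 + k4).
t=0.000000, u=1.160000:
  k1 = f(0.000000, 1.160000) = 2.030000
  k2 = f(0.130000, 1.423900) = 2.483037
  k3 = f(0.130000, 1.482795) = 2.586103
  k4 = f(0.260000, 1.832387) = 3.171525
  u ← 1.160000 + (0.26/6)·(k1 + 2k2 + 2k3 + k4) = 1.824725
u(0.26) ≈ 1.8247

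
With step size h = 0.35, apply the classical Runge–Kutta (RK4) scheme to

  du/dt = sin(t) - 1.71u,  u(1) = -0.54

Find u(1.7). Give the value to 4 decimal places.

RK4: k1 = f(t_n, u_n); k2 = f(t_n + h/2, u_n + (h/2)·k1); k3 = f(t_n + h/2, u_n + (h/2)·k2); k4 = f(t_n + h, u_n + h·k3); u_{n+1} = u_n + (h/6)·(k1 + 2k2 + 2k3 + k4).
t=1.000000, u=-0.540000:
  k1 = f(1.000000, -0.540000) = 1.764871
  k2 = f(1.175000, -0.231148) = 1.317952
  k3 = f(1.175000, -0.309358) = 1.451693
  k4 = f(1.350000, -0.031908) = 1.030285
  u ← -0.540000 + (0.35/6)·(k1 + 2k2 + 2k3 + k4) = -0.053824
t=1.350000, u=-0.053824:
  k1 = f(1.350000, -0.053824) = 1.067762
  k2 = f(1.525000, 0.133034) = 0.771463
  k3 = f(1.525000, 0.081182) = 0.860130
  k4 = f(1.700000, 0.247222) = 0.568916
  u ← -0.053824 + (0.35/6)·(k1 + 2k2 + 2k3 + k4) = 0.232001
u(1.7) ≈ 0.2320

0.2320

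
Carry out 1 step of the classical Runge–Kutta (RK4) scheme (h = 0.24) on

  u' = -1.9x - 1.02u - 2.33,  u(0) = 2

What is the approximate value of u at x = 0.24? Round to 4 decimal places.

RK4: k1 = f(x_n, u_n); k2 = f(x_n + h/2, u_n + (h/2)·k1); k3 = f(x_n + h/2, u_n + (h/2)·k2); k4 = f(x_n + h, u_n + h·k3); u_{n+1} = u_n + (h/6)·(k1 + 2k2 + 2k3 + k4).
x=0.000000, u=2.000000:
  k1 = f(0.000000, 2.000000) = -4.370000
  k2 = f(0.120000, 1.475600) = -4.063112
  k3 = f(0.120000, 1.512427) = -4.100675
  k4 = f(0.240000, 1.015838) = -3.822155
  u ← 2.000000 + (0.24/6)·(k1 + 2k2 + 2k3 + k4) = 1.019211
u(0.24) ≈ 1.0192

1.0192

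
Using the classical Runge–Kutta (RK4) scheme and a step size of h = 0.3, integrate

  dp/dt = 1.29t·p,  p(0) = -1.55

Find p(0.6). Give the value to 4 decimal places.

RK4: k1 = f(t_n, p_n); k2 = f(t_n + h/2, p_n + (h/2)·k1); k3 = f(t_n + h/2, p_n + (h/2)·k2); k4 = f(t_n + h, p_n + h·k3); p_{n+1} = p_n + (h/6)·(k1 + 2k2 + 2k3 + k4).
t=0.000000, p=-1.550000:
  k1 = f(0.000000, -1.550000) = 0.000000
  k2 = f(0.150000, -1.550000) = -0.299925
  k3 = f(0.150000, -1.594989) = -0.308630
  k4 = f(0.300000, -1.642589) = -0.635682
  p ← -1.550000 + (0.3/6)·(k1 + 2k2 + 2k3 + k4) = -1.642640
t=0.300000, p=-1.642640:
  k1 = f(0.300000, -1.642640) = -0.635702
  k2 = f(0.450000, -1.737995) = -1.008906
  k3 = f(0.450000, -1.793976) = -1.041403
  k4 = f(0.600000, -1.955060) = -1.513217
  p ← -1.642640 + (0.3/6)·(k1 + 2k2 + 2k3 + k4) = -1.955116
p(0.6) ≈ -1.9551

-1.9551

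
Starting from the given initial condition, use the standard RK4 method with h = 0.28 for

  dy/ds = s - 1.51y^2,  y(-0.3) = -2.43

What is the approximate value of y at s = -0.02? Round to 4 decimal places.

-24.1552

RK4: k1 = f(s_n, y_n); k2 = f(s_n + h/2, y_n + (h/2)·k1); k3 = f(s_n + h/2, y_n + (h/2)·k2); k4 = f(s_n + h, y_n + h·k3); y_{n+1} = y_n + (h/6)·(k1 + 2k2 + 2k3 + k4).
s=-0.300000, y=-2.430000:
  k1 = f(-0.300000, -2.430000) = -9.216399
  k2 = f(-0.160000, -3.720296) = -21.059308
  k3 = f(-0.160000, -5.378303) = -43.838478
  k4 = f(-0.020000, -14.704774) = -326.527864
  y ← -2.430000 + (0.28/6)·(k1 + 2k2 + 2k3 + k4) = -24.155192
y(-0.02) ≈ -24.1552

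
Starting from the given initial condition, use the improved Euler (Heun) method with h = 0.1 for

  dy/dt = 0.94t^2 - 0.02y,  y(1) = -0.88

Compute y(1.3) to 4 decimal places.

Heun: k1 = f(t_n, y_n); k2 = f(t_n + h, y_n + h·k1); y_{n+1} = y_n + (h/2)·(k1 + k2).
t=1.000000, y=-0.880000:
  k1 = f(1.000000, -0.880000) = 0.957600
  k2 = f(1.100000, -0.784240) = 1.153085
  y ← -0.880000 + (0.1/2)·(0.957600 + 1.153085) = -0.774466
t=1.100000, y=-0.774466:
  k1 = f(1.100000, -0.774466) = 1.152889
  k2 = f(1.200000, -0.659177) = 1.366784
  y ← -0.774466 + (0.1/2)·(1.152889 + 1.366784) = -0.648482
t=1.200000, y=-0.648482:
  k1 = f(1.200000, -0.648482) = 1.366570
  k2 = f(1.300000, -0.511825) = 1.598837
  y ← -0.648482 + (0.1/2)·(1.366570 + 1.598837) = -0.500212
y(1.3) ≈ -0.5002

-0.5002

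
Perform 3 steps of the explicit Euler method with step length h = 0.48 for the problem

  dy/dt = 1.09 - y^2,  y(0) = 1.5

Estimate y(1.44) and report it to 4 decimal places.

1.0440

Euler: y_{n+1} = y_n + h·f(t_n, y_n).
t=0.000000, y=1.500000: f=-1.160000 → y ← 1.500000 + 0.48·(-1.160000) = 0.943200
t=0.480000, y=0.943200: f=0.200374 → y ← 0.943200 + 0.48·0.200374 = 1.039379
t=0.960000, y=1.039379: f=0.009690 → y ← 1.039379 + 0.48·0.009690 = 1.044031
y(1.44) ≈ 1.0440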